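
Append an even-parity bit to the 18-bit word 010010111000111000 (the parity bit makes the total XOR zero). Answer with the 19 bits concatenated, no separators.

0100101110001110000

XOR of the 18 data bits: 0⊕1⊕0⊕0⊕1⊕0⊕1⊕1⊕1⊕0⊕0⊕0⊕1⊕1⊕1⊕0⊕0⊕0 = 0
Parity bit = 0 (so all 19 bits XOR to 0).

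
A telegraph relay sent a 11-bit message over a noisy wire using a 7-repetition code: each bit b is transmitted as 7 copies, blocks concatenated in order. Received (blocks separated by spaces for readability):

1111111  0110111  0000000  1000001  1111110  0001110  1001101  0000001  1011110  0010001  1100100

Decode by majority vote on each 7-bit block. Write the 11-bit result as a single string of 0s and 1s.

Block 1 (1111111): 7 ones → 1
Block 2 (0110111): 5 ones → 1
Block 3 (0000000): 0 ones → 0
Block 4 (1000001): 2 ones → 0
Block 5 (1111110): 6 ones → 1
Block 6 (0001110): 3 ones → 0
Block 7 (1001101): 4 ones → 1
Block 8 (0000001): 1 one → 0
Block 9 (1011110): 5 ones → 1
Block 10 (0010001): 2 ones → 0
Block 11 (1100100): 3 ones → 0

11001010100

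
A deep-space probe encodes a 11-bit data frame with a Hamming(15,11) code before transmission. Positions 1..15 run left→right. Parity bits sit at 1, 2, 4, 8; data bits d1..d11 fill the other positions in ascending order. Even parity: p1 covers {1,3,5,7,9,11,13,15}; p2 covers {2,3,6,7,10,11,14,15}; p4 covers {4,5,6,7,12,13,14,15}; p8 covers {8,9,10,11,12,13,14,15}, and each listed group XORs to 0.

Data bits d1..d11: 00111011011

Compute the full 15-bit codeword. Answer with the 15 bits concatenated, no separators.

Place data at non-parity positions: p1 p2 0 p4 0 1 1 p8 1 0 1 1 0 1 1
p1 (pos 1,3,5,7,9,11,13,15): XOR of data positions = 0⊕0⊕1⊕1⊕1⊕0⊕1 = 0
p2 (pos 2,3,6,7,10,11,14,15): XOR of data positions = 0⊕1⊕1⊕0⊕1⊕1⊕1 = 1
p4 (pos 4,5,6,7,12,13,14,15): XOR of data positions = 0⊕1⊕1⊕1⊕0⊕1⊕1 = 1
p8 (pos 8,9,10,11,12,13,14,15): XOR of data positions = 1⊕0⊕1⊕1⊕0⊕1⊕1 = 1
Codeword: 010101111011011

010101111011011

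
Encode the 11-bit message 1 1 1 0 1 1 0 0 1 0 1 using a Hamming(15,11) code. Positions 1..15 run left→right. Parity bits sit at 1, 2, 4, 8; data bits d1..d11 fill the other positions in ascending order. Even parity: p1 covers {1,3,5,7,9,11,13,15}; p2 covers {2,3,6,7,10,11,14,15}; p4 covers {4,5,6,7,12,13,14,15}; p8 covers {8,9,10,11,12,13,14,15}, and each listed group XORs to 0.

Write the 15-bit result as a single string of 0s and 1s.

Place data at non-parity positions: p1 p2 1 p4 1 1 0 p8 1 1 0 0 1 0 1
p1 (pos 1,3,5,7,9,11,13,15): XOR of data positions = 1⊕1⊕0⊕1⊕0⊕1⊕1 = 1
p2 (pos 2,3,6,7,10,11,14,15): XOR of data positions = 1⊕1⊕0⊕1⊕0⊕0⊕1 = 0
p4 (pos 4,5,6,7,12,13,14,15): XOR of data positions = 1⊕1⊕0⊕0⊕1⊕0⊕1 = 0
p8 (pos 8,9,10,11,12,13,14,15): XOR of data positions = 1⊕1⊕0⊕0⊕1⊕0⊕1 = 0
Codeword: 101011001100101

101011001100101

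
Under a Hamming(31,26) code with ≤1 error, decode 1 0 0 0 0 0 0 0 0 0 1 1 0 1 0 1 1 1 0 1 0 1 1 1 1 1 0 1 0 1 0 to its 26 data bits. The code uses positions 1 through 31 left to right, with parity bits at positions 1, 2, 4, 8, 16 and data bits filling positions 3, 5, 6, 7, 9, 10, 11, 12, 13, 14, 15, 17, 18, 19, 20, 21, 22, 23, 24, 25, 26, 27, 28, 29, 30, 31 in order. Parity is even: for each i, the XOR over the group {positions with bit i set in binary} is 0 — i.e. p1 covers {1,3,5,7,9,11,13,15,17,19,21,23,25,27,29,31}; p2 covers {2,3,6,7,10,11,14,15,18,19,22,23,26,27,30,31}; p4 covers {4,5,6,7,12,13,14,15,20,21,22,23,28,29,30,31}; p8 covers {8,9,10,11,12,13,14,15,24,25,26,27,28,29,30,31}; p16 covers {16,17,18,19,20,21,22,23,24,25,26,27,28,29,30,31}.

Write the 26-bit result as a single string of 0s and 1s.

s1 (pos 1,3,5,7,9,11,13,15,17,19,21,23,25,27,29,31): 1⊕0⊕0⊕0⊕0⊕1⊕0⊕0⊕1⊕0⊕0⊕1⊕1⊕0⊕0⊕0 = 1
s2 (pos 2,3,6,7,10,11,14,15,18,19,22,23,26,27,30,31): 0⊕0⊕0⊕0⊕0⊕1⊕1⊕0⊕1⊕0⊕1⊕1⊕1⊕0⊕1⊕0 = 1
s4 (pos 4,5,6,7,12,13,14,15,20,21,22,23,28,29,30,31): 0⊕0⊕0⊕0⊕1⊕0⊕1⊕0⊕1⊕0⊕1⊕1⊕1⊕0⊕1⊕0 = 1
s8 (pos 8,9,10,11,12,13,14,15,24,25,26,27,28,29,30,31): 0⊕0⊕0⊕1⊕1⊕0⊕1⊕0⊕1⊕1⊕1⊕0⊕1⊕0⊕1⊕0 = 0
s16 (pos 16,17,18,19,20,21,22,23,24,25,26,27,28,29,30,31): 1⊕1⊕1⊕0⊕1⊕0⊕1⊕1⊕1⊕1⊕1⊕0⊕1⊕0⊕1⊕0 = 1
Syndrome s16…s1 = 10111 → error at position 23.
Flip position 23: 1000000000110101110101111101010 → 1000000000110101110101011101010
Read data bits from positions 3,5,6,7,9,10,11,12,13,14,15,17,18,19,20,21,22,23,24,25,26,27,28,29,30,31: 00000011010110101011101010

00000011010110101011101010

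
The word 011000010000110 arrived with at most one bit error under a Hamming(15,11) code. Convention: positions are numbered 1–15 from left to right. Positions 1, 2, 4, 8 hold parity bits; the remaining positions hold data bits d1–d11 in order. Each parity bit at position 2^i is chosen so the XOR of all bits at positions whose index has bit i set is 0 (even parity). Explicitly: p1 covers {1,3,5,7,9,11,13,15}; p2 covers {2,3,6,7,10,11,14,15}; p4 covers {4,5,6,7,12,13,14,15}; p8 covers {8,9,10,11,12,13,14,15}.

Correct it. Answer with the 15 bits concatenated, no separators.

s1 (pos 1,3,5,7,9,11,13,15): 0⊕1⊕0⊕0⊕0⊕0⊕1⊕0 = 0
s2 (pos 2,3,6,7,10,11,14,15): 1⊕1⊕0⊕0⊕0⊕0⊕1⊕0 = 1
s4 (pos 4,5,6,7,12,13,14,15): 0⊕0⊕0⊕0⊕0⊕1⊕1⊕0 = 0
s8 (pos 8,9,10,11,12,13,14,15): 1⊕0⊕0⊕0⊕0⊕1⊕1⊕0 = 1
Syndrome s8…s1 = 1010 → error at position 10.
Flip position 10: 011000010000110 → 011000010100110

011000010100110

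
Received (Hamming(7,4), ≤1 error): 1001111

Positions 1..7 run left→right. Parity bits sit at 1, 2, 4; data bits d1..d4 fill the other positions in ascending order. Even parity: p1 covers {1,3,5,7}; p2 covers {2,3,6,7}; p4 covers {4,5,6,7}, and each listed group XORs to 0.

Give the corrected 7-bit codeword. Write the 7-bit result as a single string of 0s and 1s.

s1 (pos 1,3,5,7): 1⊕0⊕1⊕1 = 1
s2 (pos 2,3,6,7): 0⊕0⊕1⊕1 = 0
s4 (pos 4,5,6,7): 1⊕1⊕1⊕1 = 0
Syndrome s4…s1 = 001 → error at position 1.
Flip position 1: 1001111 → 0001111

0001111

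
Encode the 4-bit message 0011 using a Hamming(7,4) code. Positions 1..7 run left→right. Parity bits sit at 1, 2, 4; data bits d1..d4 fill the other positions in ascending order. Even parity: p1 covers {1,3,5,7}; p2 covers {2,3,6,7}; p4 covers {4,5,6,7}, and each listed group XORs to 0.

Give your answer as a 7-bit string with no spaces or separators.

1000011

Place data at non-parity positions: p1 p2 0 p4 0 1 1
p1 (pos 1,3,5,7): XOR of data positions = 0⊕0⊕1 = 1
p2 (pos 2,3,6,7): XOR of data positions = 0⊕1⊕1 = 0
p4 (pos 4,5,6,7): XOR of data positions = 0⊕1⊕1 = 0
Codeword: 1000011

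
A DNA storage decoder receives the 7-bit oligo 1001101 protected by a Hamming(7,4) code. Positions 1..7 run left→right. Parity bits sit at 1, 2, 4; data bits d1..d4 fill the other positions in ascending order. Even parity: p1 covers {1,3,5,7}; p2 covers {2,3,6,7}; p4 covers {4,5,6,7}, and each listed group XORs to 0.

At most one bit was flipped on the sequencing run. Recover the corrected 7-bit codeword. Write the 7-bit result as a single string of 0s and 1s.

1001100

s1 (pos 1,3,5,7): 1⊕0⊕1⊕1 = 1
s2 (pos 2,3,6,7): 0⊕0⊕0⊕1 = 1
s4 (pos 4,5,6,7): 1⊕1⊕0⊕1 = 1
Syndrome s4…s1 = 111 → error at position 7.
Flip position 7: 1001101 → 1001100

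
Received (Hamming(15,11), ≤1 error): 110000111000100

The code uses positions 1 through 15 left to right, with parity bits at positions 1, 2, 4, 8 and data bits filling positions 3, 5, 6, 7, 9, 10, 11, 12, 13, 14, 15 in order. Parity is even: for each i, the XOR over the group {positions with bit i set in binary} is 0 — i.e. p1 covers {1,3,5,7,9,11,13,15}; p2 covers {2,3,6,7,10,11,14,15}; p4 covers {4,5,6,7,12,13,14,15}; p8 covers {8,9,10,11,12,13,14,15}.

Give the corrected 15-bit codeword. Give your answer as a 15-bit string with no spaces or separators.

s1 (pos 1,3,5,7,9,11,13,15): 1⊕0⊕0⊕1⊕1⊕0⊕1⊕0 = 0
s2 (pos 2,3,6,7,10,11,14,15): 1⊕0⊕0⊕1⊕0⊕0⊕0⊕0 = 0
s4 (pos 4,5,6,7,12,13,14,15): 0⊕0⊕0⊕1⊕0⊕1⊕0⊕0 = 0
s8 (pos 8,9,10,11,12,13,14,15): 1⊕1⊕0⊕0⊕0⊕1⊕0⊕0 = 1
Syndrome s8…s1 = 1000 → error at position 8.
Flip position 8: 110000111000100 → 110000101000100

110000101000100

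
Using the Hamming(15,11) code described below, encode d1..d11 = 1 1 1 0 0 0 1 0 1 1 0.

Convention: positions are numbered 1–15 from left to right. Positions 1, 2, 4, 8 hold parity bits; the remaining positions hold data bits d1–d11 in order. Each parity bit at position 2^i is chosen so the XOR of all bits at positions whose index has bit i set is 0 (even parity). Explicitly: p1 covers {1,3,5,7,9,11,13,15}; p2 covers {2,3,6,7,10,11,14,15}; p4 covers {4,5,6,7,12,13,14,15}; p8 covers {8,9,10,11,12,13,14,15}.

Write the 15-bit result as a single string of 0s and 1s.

001011010010110

Place data at non-parity positions: p1 p2 1 p4 1 1 0 p8 0 0 1 0 1 1 0
p1 (pos 1,3,5,7,9,11,13,15): XOR of data positions = 1⊕1⊕0⊕0⊕1⊕1⊕0 = 0
p2 (pos 2,3,6,7,10,11,14,15): XOR of data positions = 1⊕1⊕0⊕0⊕1⊕1⊕0 = 0
p4 (pos 4,5,6,7,12,13,14,15): XOR of data positions = 1⊕1⊕0⊕0⊕1⊕1⊕0 = 0
p8 (pos 8,9,10,11,12,13,14,15): XOR of data positions = 0⊕0⊕1⊕0⊕1⊕1⊕0 = 1
Codeword: 001011010010110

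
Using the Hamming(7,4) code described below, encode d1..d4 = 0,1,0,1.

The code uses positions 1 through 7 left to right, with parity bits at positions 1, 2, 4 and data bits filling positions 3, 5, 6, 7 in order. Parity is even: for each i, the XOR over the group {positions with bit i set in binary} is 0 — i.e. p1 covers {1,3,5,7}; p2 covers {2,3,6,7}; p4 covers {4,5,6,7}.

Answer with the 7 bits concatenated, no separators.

0100101

Place data at non-parity positions: p1 p2 0 p4 1 0 1
p1 (pos 1,3,5,7): XOR of data positions = 0⊕1⊕1 = 0
p2 (pos 2,3,6,7): XOR of data positions = 0⊕0⊕1 = 1
p4 (pos 4,5,6,7): XOR of data positions = 1⊕0⊕1 = 0
Codeword: 0100101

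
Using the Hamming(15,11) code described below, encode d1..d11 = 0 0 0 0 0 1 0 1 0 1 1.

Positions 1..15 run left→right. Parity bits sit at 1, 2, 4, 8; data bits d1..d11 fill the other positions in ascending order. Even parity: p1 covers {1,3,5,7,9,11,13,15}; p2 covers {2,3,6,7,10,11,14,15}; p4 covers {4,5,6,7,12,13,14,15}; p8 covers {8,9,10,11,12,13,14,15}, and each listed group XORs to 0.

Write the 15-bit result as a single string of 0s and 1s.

Place data at non-parity positions: p1 p2 0 p4 0 0 0 p8 0 1 0 1 0 1 1
p1 (pos 1,3,5,7,9,11,13,15): XOR of data positions = 0⊕0⊕0⊕0⊕0⊕0⊕1 = 1
p2 (pos 2,3,6,7,10,11,14,15): XOR of data positions = 0⊕0⊕0⊕1⊕0⊕1⊕1 = 1
p4 (pos 4,5,6,7,12,13,14,15): XOR of data positions = 0⊕0⊕0⊕1⊕0⊕1⊕1 = 1
p8 (pos 8,9,10,11,12,13,14,15): XOR of data positions = 0⊕1⊕0⊕1⊕0⊕1⊕1 = 0
Codeword: 110100000101011

110100000101011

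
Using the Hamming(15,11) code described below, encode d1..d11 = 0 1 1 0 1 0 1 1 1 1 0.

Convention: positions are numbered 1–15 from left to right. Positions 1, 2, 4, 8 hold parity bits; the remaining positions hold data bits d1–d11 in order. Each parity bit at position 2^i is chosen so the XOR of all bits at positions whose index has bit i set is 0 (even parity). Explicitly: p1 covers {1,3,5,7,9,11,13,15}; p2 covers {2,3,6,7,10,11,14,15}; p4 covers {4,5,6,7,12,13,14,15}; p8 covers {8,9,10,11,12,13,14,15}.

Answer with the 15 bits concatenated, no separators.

Place data at non-parity positions: p1 p2 0 p4 1 1 0 p8 1 0 1 1 1 1 0
p1 (pos 1,3,5,7,9,11,13,15): XOR of data positions = 0⊕1⊕0⊕1⊕1⊕1⊕0 = 0
p2 (pos 2,3,6,7,10,11,14,15): XOR of data positions = 0⊕1⊕0⊕0⊕1⊕1⊕0 = 1
p4 (pos 4,5,6,7,12,13,14,15): XOR of data positions = 1⊕1⊕0⊕1⊕1⊕1⊕0 = 1
p8 (pos 8,9,10,11,12,13,14,15): XOR of data positions = 1⊕0⊕1⊕1⊕1⊕1⊕0 = 1
Codeword: 010111011011110

010111011011110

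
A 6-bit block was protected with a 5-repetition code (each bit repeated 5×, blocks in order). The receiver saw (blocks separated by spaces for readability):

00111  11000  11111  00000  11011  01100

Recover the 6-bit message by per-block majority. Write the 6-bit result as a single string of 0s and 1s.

Block 1 (00111): 3 ones → 1
Block 2 (11000): 2 ones → 0
Block 3 (11111): 5 ones → 1
Block 4 (00000): 0 ones → 0
Block 5 (11011): 4 ones → 1
Block 6 (01100): 2 ones → 0

101010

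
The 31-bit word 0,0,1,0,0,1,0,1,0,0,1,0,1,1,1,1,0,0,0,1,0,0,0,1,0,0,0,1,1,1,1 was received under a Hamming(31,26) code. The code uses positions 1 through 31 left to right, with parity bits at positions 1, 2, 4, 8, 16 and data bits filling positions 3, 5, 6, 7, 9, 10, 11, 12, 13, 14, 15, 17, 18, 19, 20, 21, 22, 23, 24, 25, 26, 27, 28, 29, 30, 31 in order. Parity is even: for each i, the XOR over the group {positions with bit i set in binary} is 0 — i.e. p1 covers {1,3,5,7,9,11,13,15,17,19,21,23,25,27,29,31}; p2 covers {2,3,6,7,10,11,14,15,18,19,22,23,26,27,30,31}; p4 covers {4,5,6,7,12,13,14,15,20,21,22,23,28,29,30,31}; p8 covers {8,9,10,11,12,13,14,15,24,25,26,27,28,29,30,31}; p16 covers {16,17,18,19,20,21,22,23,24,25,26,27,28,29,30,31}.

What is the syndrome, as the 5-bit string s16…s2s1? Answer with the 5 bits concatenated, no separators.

10110

s1 (pos 1,3,5,7,9,11,13,15,17,19,21,23,25,27,29,31): 0⊕1⊕0⊕0⊕0⊕1⊕1⊕1⊕0⊕0⊕0⊕0⊕0⊕0⊕1⊕1 = 0
s2 (pos 2,3,6,7,10,11,14,15,18,19,22,23,26,27,30,31): 0⊕1⊕1⊕0⊕0⊕1⊕1⊕1⊕0⊕0⊕0⊕0⊕0⊕0⊕1⊕1 = 1
s4 (pos 4,5,6,7,12,13,14,15,20,21,22,23,28,29,30,31): 0⊕0⊕1⊕0⊕0⊕1⊕1⊕1⊕1⊕0⊕0⊕0⊕1⊕1⊕1⊕1 = 1
s8 (pos 8,9,10,11,12,13,14,15,24,25,26,27,28,29,30,31): 1⊕0⊕0⊕1⊕0⊕1⊕1⊕1⊕1⊕0⊕0⊕0⊕1⊕1⊕1⊕1 = 0
s16 (pos 16,17,18,19,20,21,22,23,24,25,26,27,28,29,30,31): 1⊕0⊕0⊕0⊕1⊕0⊕0⊕0⊕1⊕0⊕0⊕0⊕1⊕1⊕1⊕1 = 1
Syndrome s16…s1 = 10110 → error at position 22.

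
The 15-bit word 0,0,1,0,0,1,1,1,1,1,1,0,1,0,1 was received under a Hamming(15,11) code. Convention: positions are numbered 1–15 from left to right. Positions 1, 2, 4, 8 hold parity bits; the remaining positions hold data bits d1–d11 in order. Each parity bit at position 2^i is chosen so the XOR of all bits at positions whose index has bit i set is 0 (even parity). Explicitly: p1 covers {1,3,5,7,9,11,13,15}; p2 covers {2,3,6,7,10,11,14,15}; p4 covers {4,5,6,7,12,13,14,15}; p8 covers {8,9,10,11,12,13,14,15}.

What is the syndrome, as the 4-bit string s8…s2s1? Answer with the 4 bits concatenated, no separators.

s1 (pos 1,3,5,7,9,11,13,15): 0⊕1⊕0⊕1⊕1⊕1⊕1⊕1 = 0
s2 (pos 2,3,6,7,10,11,14,15): 0⊕1⊕1⊕1⊕1⊕1⊕0⊕1 = 0
s4 (pos 4,5,6,7,12,13,14,15): 0⊕0⊕1⊕1⊕0⊕1⊕0⊕1 = 0
s8 (pos 8,9,10,11,12,13,14,15): 1⊕1⊕1⊕1⊕0⊕1⊕0⊕1 = 0
Syndrome s8…s1 = 0000 → no error.

0000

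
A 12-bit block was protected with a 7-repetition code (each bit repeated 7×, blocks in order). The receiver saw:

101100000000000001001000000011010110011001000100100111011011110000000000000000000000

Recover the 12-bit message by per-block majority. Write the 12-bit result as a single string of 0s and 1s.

000010011000

Block 1 (1011000): 3 ones → 0
Block 2 (0000000): 0 ones → 0
Block 3 (0001001): 2 ones → 0
Block 4 (0000000): 0 ones → 0
Block 5 (1101011): 5 ones → 1
Block 6 (0011001): 3 ones → 0
Block 7 (0001001): 2 ones → 0
Block 8 (0011101): 4 ones → 1
Block 9 (1011110): 5 ones → 1
Block 10 (0000000): 0 ones → 0
Block 11 (0000000): 0 ones → 0
Block 12 (0000000): 0 ones → 0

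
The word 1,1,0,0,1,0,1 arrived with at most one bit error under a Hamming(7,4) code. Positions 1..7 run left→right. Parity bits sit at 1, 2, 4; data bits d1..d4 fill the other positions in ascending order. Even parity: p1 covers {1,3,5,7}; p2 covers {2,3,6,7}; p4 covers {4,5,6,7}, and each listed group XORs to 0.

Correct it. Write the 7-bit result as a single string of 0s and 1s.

s1 (pos 1,3,5,7): 1⊕0⊕1⊕1 = 1
s2 (pos 2,3,6,7): 1⊕0⊕0⊕1 = 0
s4 (pos 4,5,6,7): 0⊕1⊕0⊕1 = 0
Syndrome s4…s1 = 001 → error at position 1.
Flip position 1: 1100101 → 0100101

0100101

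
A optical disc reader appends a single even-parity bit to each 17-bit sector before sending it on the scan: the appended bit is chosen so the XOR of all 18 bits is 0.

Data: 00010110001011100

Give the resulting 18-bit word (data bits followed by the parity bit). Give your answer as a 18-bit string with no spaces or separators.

XOR of the 17 data bits: 0⊕0⊕0⊕1⊕0⊕1⊕1⊕0⊕0⊕0⊕1⊕0⊕1⊕1⊕1⊕0⊕0 = 1
Parity bit = 1 (so all 18 bits XOR to 0).

000101100010111001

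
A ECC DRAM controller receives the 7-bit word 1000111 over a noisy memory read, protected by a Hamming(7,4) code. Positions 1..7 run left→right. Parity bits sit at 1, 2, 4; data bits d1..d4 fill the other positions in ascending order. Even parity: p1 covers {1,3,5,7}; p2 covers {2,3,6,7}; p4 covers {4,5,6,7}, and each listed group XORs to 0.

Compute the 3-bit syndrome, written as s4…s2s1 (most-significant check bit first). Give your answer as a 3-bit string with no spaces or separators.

101

s1 (pos 1,3,5,7): 1⊕0⊕1⊕1 = 1
s2 (pos 2,3,6,7): 0⊕0⊕1⊕1 = 0
s4 (pos 4,5,6,7): 0⊕1⊕1⊕1 = 1
Syndrome s4…s1 = 101 → error at position 5.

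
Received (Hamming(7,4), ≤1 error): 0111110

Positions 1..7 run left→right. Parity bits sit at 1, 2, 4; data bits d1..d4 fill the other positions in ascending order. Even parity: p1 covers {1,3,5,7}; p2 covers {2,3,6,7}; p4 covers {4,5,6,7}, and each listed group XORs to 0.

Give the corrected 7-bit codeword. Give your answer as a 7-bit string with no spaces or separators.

s1 (pos 1,3,5,7): 0⊕1⊕1⊕0 = 0
s2 (pos 2,3,6,7): 1⊕1⊕1⊕0 = 1
s4 (pos 4,5,6,7): 1⊕1⊕1⊕0 = 1
Syndrome s4…s1 = 110 → error at position 6.
Flip position 6: 0111110 → 0111100

0111100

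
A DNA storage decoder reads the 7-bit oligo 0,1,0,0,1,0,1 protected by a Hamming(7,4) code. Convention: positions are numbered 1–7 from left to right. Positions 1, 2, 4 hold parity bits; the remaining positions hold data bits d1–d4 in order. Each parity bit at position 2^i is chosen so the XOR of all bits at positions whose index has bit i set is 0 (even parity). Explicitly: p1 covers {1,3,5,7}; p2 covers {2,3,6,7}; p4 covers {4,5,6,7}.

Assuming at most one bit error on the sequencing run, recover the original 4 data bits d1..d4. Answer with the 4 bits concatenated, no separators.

s1 (pos 1,3,5,7): 0⊕0⊕1⊕1 = 0
s2 (pos 2,3,6,7): 1⊕0⊕0⊕1 = 0
s4 (pos 4,5,6,7): 0⊕1⊕0⊕1 = 0
Syndrome s4…s1 = 000 → no error.
Read data bits from positions 3,5,6,7: 0101

0101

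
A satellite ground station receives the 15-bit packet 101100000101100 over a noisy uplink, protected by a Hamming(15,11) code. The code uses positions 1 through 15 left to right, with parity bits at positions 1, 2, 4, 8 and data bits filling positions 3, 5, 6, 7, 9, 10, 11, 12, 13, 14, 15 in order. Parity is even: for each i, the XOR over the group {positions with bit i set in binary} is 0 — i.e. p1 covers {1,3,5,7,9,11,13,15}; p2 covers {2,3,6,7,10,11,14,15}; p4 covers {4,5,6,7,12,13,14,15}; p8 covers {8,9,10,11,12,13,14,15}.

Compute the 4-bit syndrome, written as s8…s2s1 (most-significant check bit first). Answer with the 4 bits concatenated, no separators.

s1 (pos 1,3,5,7,9,11,13,15): 1⊕1⊕0⊕0⊕0⊕0⊕1⊕0 = 1
s2 (pos 2,3,6,7,10,11,14,15): 0⊕1⊕0⊕0⊕1⊕0⊕0⊕0 = 0
s4 (pos 4,5,6,7,12,13,14,15): 1⊕0⊕0⊕0⊕1⊕1⊕0⊕0 = 1
s8 (pos 8,9,10,11,12,13,14,15): 0⊕0⊕1⊕0⊕1⊕1⊕0⊕0 = 1
Syndrome s8…s1 = 1101 → error at position 13.

1101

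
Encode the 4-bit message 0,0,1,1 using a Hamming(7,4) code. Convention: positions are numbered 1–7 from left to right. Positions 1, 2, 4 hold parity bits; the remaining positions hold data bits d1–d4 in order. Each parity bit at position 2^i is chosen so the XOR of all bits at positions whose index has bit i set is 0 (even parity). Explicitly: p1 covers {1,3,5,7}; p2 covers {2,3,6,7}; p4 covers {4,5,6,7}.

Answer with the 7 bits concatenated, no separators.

Place data at non-parity positions: p1 p2 0 p4 0 1 1
p1 (pos 1,3,5,7): XOR of data positions = 0⊕0⊕1 = 1
p2 (pos 2,3,6,7): XOR of data positions = 0⊕1⊕1 = 0
p4 (pos 4,5,6,7): XOR of data positions = 0⊕1⊕1 = 0
Codeword: 1000011

1000011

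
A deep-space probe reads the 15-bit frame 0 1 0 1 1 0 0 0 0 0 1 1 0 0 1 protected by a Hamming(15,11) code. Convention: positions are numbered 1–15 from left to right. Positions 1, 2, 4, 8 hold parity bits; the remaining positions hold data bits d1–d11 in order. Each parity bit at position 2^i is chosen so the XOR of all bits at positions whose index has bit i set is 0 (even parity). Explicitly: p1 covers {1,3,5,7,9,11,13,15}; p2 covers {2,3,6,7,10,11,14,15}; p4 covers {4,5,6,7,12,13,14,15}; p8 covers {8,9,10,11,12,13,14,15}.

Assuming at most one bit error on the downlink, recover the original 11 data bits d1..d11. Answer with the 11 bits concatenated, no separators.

s1 (pos 1,3,5,7,9,11,13,15): 0⊕0⊕1⊕0⊕0⊕1⊕0⊕1 = 1
s2 (pos 2,3,6,7,10,11,14,15): 1⊕0⊕0⊕0⊕0⊕1⊕0⊕1 = 1
s4 (pos 4,5,6,7,12,13,14,15): 1⊕1⊕0⊕0⊕1⊕0⊕0⊕1 = 0
s8 (pos 8,9,10,11,12,13,14,15): 0⊕0⊕0⊕1⊕1⊕0⊕0⊕1 = 1
Syndrome s8…s1 = 1011 → error at position 11.
Flip position 11: 010110000011001 → 010110000001001
Read data bits from positions 3,5,6,7,9,10,11,12,13,14,15: 01000001001

01000001001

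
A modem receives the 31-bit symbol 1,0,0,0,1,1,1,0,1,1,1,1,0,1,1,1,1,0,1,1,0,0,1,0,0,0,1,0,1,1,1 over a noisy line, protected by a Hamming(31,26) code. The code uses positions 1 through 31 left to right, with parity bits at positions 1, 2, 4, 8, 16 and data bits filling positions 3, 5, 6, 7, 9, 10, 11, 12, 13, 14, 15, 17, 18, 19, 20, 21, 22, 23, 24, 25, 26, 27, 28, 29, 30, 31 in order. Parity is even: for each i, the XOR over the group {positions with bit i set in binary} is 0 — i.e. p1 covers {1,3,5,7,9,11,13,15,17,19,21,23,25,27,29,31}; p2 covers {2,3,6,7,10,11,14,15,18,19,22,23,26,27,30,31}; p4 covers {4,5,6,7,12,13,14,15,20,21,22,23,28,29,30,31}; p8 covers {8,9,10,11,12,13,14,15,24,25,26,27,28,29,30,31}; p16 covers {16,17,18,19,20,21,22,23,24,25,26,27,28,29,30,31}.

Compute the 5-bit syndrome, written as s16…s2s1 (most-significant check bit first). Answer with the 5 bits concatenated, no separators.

10110

s1 (pos 1,3,5,7,9,11,13,15,17,19,21,23,25,27,29,31): 1⊕0⊕1⊕1⊕1⊕1⊕0⊕1⊕1⊕1⊕0⊕1⊕0⊕1⊕1⊕1 = 0
s2 (pos 2,3,6,7,10,11,14,15,18,19,22,23,26,27,30,31): 0⊕0⊕1⊕1⊕1⊕1⊕1⊕1⊕0⊕1⊕0⊕1⊕0⊕1⊕1⊕1 = 1
s4 (pos 4,5,6,7,12,13,14,15,20,21,22,23,28,29,30,31): 0⊕1⊕1⊕1⊕1⊕0⊕1⊕1⊕1⊕0⊕0⊕1⊕0⊕1⊕1⊕1 = 1
s8 (pos 8,9,10,11,12,13,14,15,24,25,26,27,28,29,30,31): 0⊕1⊕1⊕1⊕1⊕0⊕1⊕1⊕0⊕0⊕0⊕1⊕0⊕1⊕1⊕1 = 0
s16 (pos 16,17,18,19,20,21,22,23,24,25,26,27,28,29,30,31): 1⊕1⊕0⊕1⊕1⊕0⊕0⊕1⊕0⊕0⊕0⊕1⊕0⊕1⊕1⊕1 = 1
Syndrome s16…s1 = 10110 → error at position 22.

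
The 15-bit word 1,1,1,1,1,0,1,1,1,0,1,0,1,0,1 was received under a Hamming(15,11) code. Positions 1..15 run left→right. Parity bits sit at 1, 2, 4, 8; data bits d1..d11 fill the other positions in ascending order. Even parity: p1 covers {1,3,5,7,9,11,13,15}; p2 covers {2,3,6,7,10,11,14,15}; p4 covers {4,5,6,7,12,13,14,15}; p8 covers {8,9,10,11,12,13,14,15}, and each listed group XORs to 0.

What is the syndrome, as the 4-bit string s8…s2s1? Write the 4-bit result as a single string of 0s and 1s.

1110

s1 (pos 1,3,5,7,9,11,13,15): 1⊕1⊕1⊕1⊕1⊕1⊕1⊕1 = 0
s2 (pos 2,3,6,7,10,11,14,15): 1⊕1⊕0⊕1⊕0⊕1⊕0⊕1 = 1
s4 (pos 4,5,6,7,12,13,14,15): 1⊕1⊕0⊕1⊕0⊕1⊕0⊕1 = 1
s8 (pos 8,9,10,11,12,13,14,15): 1⊕1⊕0⊕1⊕0⊕1⊕0⊕1 = 1
Syndrome s8…s1 = 1110 → error at position 14.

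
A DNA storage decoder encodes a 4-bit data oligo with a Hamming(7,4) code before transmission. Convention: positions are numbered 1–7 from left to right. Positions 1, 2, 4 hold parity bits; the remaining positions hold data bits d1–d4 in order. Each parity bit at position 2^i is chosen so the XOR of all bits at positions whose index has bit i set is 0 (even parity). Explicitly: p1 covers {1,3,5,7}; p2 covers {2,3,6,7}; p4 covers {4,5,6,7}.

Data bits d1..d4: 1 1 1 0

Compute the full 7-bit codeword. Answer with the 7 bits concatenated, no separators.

0010110

Place data at non-parity positions: p1 p2 1 p4 1 1 0
p1 (pos 1,3,5,7): XOR of data positions = 1⊕1⊕0 = 0
p2 (pos 2,3,6,7): XOR of data positions = 1⊕1⊕0 = 0
p4 (pos 4,5,6,7): XOR of data positions = 1⊕1⊕0 = 0
Codeword: 0010110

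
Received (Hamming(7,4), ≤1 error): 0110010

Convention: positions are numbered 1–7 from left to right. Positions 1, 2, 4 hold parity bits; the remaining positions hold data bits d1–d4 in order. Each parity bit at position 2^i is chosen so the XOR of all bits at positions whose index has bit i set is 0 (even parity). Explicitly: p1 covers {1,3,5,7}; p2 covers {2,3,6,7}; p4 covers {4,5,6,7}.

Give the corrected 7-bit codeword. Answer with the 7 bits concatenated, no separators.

s1 (pos 1,3,5,7): 0⊕1⊕0⊕0 = 1
s2 (pos 2,3,6,7): 1⊕1⊕1⊕0 = 1
s4 (pos 4,5,6,7): 0⊕0⊕1⊕0 = 1
Syndrome s4…s1 = 111 → error at position 7.
Flip position 7: 0110010 → 0110011

0110011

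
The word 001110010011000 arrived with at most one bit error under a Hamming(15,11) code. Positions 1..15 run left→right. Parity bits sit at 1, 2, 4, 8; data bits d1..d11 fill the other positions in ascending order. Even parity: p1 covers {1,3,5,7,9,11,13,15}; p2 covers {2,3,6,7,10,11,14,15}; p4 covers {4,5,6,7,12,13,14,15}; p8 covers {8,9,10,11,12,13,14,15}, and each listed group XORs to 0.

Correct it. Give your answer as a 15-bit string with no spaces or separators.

001110010011100

s1 (pos 1,3,5,7,9,11,13,15): 0⊕1⊕1⊕0⊕0⊕1⊕0⊕0 = 1
s2 (pos 2,3,6,7,10,11,14,15): 0⊕1⊕0⊕0⊕0⊕1⊕0⊕0 = 0
s4 (pos 4,5,6,7,12,13,14,15): 1⊕1⊕0⊕0⊕1⊕0⊕0⊕0 = 1
s8 (pos 8,9,10,11,12,13,14,15): 1⊕0⊕0⊕1⊕1⊕0⊕0⊕0 = 1
Syndrome s8…s1 = 1101 → error at position 13.
Flip position 13: 001110010011000 → 001110010011100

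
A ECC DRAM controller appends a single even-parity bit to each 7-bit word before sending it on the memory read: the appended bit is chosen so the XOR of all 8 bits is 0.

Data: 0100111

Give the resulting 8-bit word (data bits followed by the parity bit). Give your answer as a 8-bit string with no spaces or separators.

01001110

XOR of the 7 data bits: 0⊕1⊕0⊕0⊕1⊕1⊕1 = 0
Parity bit = 0 (so all 8 bits XOR to 0).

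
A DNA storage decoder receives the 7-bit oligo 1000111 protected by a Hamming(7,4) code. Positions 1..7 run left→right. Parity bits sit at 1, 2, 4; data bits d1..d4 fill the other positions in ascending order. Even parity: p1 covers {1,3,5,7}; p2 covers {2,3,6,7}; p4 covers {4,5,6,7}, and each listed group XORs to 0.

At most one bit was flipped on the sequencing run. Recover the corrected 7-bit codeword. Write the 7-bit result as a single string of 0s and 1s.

1000011

s1 (pos 1,3,5,7): 1⊕0⊕1⊕1 = 1
s2 (pos 2,3,6,7): 0⊕0⊕1⊕1 = 0
s4 (pos 4,5,6,7): 0⊕1⊕1⊕1 = 1
Syndrome s4…s1 = 101 → error at position 5.
Flip position 5: 1000111 → 1000011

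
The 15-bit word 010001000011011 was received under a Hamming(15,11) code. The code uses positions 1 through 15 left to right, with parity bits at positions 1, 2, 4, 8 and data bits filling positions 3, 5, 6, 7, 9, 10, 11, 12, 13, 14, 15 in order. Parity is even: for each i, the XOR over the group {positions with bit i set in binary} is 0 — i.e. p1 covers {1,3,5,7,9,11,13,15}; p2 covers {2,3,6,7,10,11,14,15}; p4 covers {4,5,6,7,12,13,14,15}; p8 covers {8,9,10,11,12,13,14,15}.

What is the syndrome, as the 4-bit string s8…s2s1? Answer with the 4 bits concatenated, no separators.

s1 (pos 1,3,5,7,9,11,13,15): 0⊕0⊕0⊕0⊕0⊕1⊕0⊕1 = 0
s2 (pos 2,3,6,7,10,11,14,15): 1⊕0⊕1⊕0⊕0⊕1⊕1⊕1 = 1
s4 (pos 4,5,6,7,12,13,14,15): 0⊕0⊕1⊕0⊕1⊕0⊕1⊕1 = 0
s8 (pos 8,9,10,11,12,13,14,15): 0⊕0⊕0⊕1⊕1⊕0⊕1⊕1 = 0
Syndrome s8…s1 = 0010 → error at position 2.

0010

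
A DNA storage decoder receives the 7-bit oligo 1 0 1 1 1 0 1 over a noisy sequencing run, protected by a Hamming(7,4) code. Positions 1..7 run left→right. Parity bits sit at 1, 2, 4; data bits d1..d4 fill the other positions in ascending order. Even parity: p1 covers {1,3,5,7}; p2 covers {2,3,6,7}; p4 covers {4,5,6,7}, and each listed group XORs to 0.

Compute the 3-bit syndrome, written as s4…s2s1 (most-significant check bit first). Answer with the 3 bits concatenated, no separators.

s1 (pos 1,3,5,7): 1⊕1⊕1⊕1 = 0
s2 (pos 2,3,6,7): 0⊕1⊕0⊕1 = 0
s4 (pos 4,5,6,7): 1⊕1⊕0⊕1 = 1
Syndrome s4…s1 = 100 → error at position 4.

100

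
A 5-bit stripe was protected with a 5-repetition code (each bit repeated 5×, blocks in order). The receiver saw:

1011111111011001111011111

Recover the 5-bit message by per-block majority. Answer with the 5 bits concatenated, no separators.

Block 1 (10111): 4 ones → 1
Block 2 (11111): 5 ones → 1
Block 3 (01100): 2 ones → 0
Block 4 (11110): 4 ones → 1
Block 5 (11111): 5 ones → 1

11011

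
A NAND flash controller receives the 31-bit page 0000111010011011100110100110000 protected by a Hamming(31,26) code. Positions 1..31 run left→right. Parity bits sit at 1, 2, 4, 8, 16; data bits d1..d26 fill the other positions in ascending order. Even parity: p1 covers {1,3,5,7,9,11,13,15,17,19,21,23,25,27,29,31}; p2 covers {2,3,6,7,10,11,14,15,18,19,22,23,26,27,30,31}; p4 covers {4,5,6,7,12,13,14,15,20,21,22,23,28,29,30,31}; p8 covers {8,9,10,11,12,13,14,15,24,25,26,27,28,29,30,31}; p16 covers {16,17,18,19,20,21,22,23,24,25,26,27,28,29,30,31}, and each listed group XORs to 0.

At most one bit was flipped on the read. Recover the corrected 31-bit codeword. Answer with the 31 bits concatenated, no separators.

0000111010011011100100100110000

s1 (pos 1,3,5,7,9,11,13,15,17,19,21,23,25,27,29,31): 0⊕0⊕1⊕1⊕1⊕0⊕1⊕1⊕1⊕0⊕1⊕1⊕0⊕1⊕0⊕0 = 1
s2 (pos 2,3,6,7,10,11,14,15,18,19,22,23,26,27,30,31): 0⊕0⊕1⊕1⊕0⊕0⊕0⊕1⊕0⊕0⊕0⊕1⊕1⊕1⊕0⊕0 = 0
s4 (pos 4,5,6,7,12,13,14,15,20,21,22,23,28,29,30,31): 0⊕1⊕1⊕1⊕1⊕1⊕0⊕1⊕1⊕1⊕0⊕1⊕0⊕0⊕0⊕0 = 1
s8 (pos 8,9,10,11,12,13,14,15,24,25,26,27,28,29,30,31): 0⊕1⊕0⊕0⊕1⊕1⊕0⊕1⊕0⊕0⊕1⊕1⊕0⊕0⊕0⊕0 = 0
s16 (pos 16,17,18,19,20,21,22,23,24,25,26,27,28,29,30,31): 1⊕1⊕0⊕0⊕1⊕1⊕0⊕1⊕0⊕0⊕1⊕1⊕0⊕0⊕0⊕0 = 1
Syndrome s16…s1 = 10101 → error at position 21.
Flip position 21: 0000111010011011100110100110000 → 0000111010011011100100100110000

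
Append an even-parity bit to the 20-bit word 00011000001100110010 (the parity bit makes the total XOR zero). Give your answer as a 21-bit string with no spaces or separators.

XOR of the 20 data bits: 0⊕0⊕0⊕1⊕1⊕0⊕0⊕0⊕0⊕0⊕1⊕1⊕0⊕0⊕1⊕1⊕0⊕0⊕1⊕0 = 1
Parity bit = 1 (so all 21 bits XOR to 0).

000110000011001100101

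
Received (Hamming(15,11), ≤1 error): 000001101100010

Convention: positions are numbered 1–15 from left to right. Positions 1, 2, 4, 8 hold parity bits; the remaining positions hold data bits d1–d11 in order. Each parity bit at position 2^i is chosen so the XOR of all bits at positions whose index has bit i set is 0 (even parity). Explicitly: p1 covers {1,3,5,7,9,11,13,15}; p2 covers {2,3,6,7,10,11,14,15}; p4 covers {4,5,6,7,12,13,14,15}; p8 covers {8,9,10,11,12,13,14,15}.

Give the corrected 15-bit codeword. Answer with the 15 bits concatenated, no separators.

s1 (pos 1,3,5,7,9,11,13,15): 0⊕0⊕0⊕1⊕1⊕0⊕0⊕0 = 0
s2 (pos 2,3,6,7,10,11,14,15): 0⊕0⊕1⊕1⊕1⊕0⊕1⊕0 = 0
s4 (pos 4,5,6,7,12,13,14,15): 0⊕0⊕1⊕1⊕0⊕0⊕1⊕0 = 1
s8 (pos 8,9,10,11,12,13,14,15): 0⊕1⊕1⊕0⊕0⊕0⊕1⊕0 = 1
Syndrome s8…s1 = 1100 → error at position 12.
Flip position 12: 000001101100010 → 000001101101010

000001101101010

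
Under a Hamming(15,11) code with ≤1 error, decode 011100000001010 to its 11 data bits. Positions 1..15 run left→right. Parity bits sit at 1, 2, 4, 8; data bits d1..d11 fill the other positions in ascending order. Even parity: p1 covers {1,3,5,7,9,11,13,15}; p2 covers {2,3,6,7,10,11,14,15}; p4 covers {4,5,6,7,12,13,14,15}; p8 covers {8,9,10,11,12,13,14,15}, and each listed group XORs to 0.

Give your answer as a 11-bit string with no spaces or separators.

10010001010

s1 (pos 1,3,5,7,9,11,13,15): 0⊕1⊕0⊕0⊕0⊕0⊕0⊕0 = 1
s2 (pos 2,3,6,7,10,11,14,15): 1⊕1⊕0⊕0⊕0⊕0⊕1⊕0 = 1
s4 (pos 4,5,6,7,12,13,14,15): 1⊕0⊕0⊕0⊕1⊕0⊕1⊕0 = 1
s8 (pos 8,9,10,11,12,13,14,15): 0⊕0⊕0⊕0⊕1⊕0⊕1⊕0 = 0
Syndrome s8…s1 = 0111 → error at position 7.
Flip position 7: 011100000001010 → 011100100001010
Read data bits from positions 3,5,6,7,9,10,11,12,13,14,15: 10010001010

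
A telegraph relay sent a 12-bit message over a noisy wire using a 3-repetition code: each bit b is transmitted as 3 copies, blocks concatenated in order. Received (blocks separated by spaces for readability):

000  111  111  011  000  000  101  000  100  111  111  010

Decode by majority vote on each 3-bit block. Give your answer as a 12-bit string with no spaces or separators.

011100100110

Block 1 (000): 0 ones → 0
Block 2 (111): 3 ones → 1
Block 3 (111): 3 ones → 1
Block 4 (011): 2 ones → 1
Block 5 (000): 0 ones → 0
Block 6 (000): 0 ones → 0
Block 7 (101): 2 ones → 1
Block 8 (000): 0 ones → 0
Block 9 (100): 1 one → 0
Block 10 (111): 3 ones → 1
Block 11 (111): 3 ones → 1
Block 12 (010): 1 one → 0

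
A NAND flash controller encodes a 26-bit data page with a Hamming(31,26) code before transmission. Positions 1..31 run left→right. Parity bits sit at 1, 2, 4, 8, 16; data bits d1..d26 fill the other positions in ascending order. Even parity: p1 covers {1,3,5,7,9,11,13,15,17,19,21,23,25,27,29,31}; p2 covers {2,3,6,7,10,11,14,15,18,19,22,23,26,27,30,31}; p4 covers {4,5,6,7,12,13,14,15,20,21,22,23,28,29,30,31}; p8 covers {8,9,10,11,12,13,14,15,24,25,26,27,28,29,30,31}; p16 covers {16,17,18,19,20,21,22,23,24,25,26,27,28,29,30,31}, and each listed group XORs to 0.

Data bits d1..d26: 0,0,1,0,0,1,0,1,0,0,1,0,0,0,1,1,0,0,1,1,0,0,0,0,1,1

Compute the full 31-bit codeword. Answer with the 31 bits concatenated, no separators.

0101010101010010000110011000011

Place data at non-parity positions: p1 p2 0 p4 0 1 0 p8 0 1 0 1 0 0 1 p16 0 0 0 1 1 0 0 1 1 0 0 0 0 1 1
p1 (pos 1,3,5,7,9,11,13,15,17,19,21,23,25,27,29,31): XOR of data positions = 0⊕0⊕0⊕0⊕0⊕0⊕1⊕0⊕0⊕1⊕0⊕1⊕0⊕0⊕1 = 0
p2 (pos 2,3,6,7,10,11,14,15,18,19,22,23,26,27,30,31): XOR of data positions = 0⊕1⊕0⊕1⊕0⊕0⊕1⊕0⊕0⊕0⊕0⊕0⊕0⊕1⊕1 = 1
p4 (pos 4,5,6,7,12,13,14,15,20,21,22,23,28,29,30,31): XOR of data positions = 0⊕1⊕0⊕1⊕0⊕0⊕1⊕1⊕1⊕0⊕0⊕0⊕0⊕1⊕1 = 1
p8 (pos 8,9,10,11,12,13,14,15,24,25,26,27,28,29,30,31): XOR of data positions = 0⊕1⊕0⊕1⊕0⊕0⊕1⊕1⊕1⊕0⊕0⊕0⊕0⊕1⊕1 = 1
p16 (pos 16,17,18,19,20,21,22,23,24,25,26,27,28,29,30,31): XOR of data positions = 0⊕0⊕0⊕1⊕1⊕0⊕0⊕1⊕1⊕0⊕0⊕0⊕0⊕1⊕1 = 0
Codeword: 0101010101010010000110011000011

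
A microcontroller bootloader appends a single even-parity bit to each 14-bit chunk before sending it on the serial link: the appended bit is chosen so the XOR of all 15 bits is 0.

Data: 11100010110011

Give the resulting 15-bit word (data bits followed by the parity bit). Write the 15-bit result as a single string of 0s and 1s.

XOR of the 14 data bits: 1⊕1⊕1⊕0⊕0⊕0⊕1⊕0⊕1⊕1⊕0⊕0⊕1⊕1 = 0
Parity bit = 0 (so all 15 bits XOR to 0).

111000101100110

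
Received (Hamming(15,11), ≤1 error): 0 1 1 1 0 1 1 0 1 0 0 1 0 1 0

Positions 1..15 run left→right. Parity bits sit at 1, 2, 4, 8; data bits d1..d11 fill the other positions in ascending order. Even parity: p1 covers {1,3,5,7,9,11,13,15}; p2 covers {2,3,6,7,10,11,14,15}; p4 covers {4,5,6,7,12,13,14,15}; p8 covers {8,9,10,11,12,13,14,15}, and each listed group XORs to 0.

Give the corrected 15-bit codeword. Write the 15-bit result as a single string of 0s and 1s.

011101101001011

s1 (pos 1,3,5,7,9,11,13,15): 0⊕1⊕0⊕1⊕1⊕0⊕0⊕0 = 1
s2 (pos 2,3,6,7,10,11,14,15): 1⊕1⊕1⊕1⊕0⊕0⊕1⊕0 = 1
s4 (pos 4,5,6,7,12,13,14,15): 1⊕0⊕1⊕1⊕1⊕0⊕1⊕0 = 1
s8 (pos 8,9,10,11,12,13,14,15): 0⊕1⊕0⊕0⊕1⊕0⊕1⊕0 = 1
Syndrome s8…s1 = 1111 → error at position 15.
Flip position 15: 011101101001010 → 011101101001011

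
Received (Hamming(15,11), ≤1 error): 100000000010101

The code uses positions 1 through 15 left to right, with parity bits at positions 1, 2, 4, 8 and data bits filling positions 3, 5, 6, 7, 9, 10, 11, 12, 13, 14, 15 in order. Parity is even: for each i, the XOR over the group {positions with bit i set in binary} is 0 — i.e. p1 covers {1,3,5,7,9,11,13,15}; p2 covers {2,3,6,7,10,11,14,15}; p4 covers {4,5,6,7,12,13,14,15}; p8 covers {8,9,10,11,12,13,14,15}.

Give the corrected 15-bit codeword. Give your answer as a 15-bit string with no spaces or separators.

s1 (pos 1,3,5,7,9,11,13,15): 1⊕0⊕0⊕0⊕0⊕1⊕1⊕1 = 0
s2 (pos 2,3,6,7,10,11,14,15): 0⊕0⊕0⊕0⊕0⊕1⊕0⊕1 = 0
s4 (pos 4,5,6,7,12,13,14,15): 0⊕0⊕0⊕0⊕0⊕1⊕0⊕1 = 0
s8 (pos 8,9,10,11,12,13,14,15): 0⊕0⊕0⊕1⊕0⊕1⊕0⊕1 = 1
Syndrome s8…s1 = 1000 → error at position 8.
Flip position 8: 100000000010101 → 100000010010101

100000010010101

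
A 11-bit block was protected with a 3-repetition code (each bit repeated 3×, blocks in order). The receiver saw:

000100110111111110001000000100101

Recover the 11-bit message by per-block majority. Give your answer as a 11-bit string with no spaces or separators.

00111100001

Block 1 (000): 0 ones → 0
Block 2 (100): 1 one → 0
Block 3 (110): 2 ones → 1
Block 4 (111): 3 ones → 1
Block 5 (111): 3 ones → 1
Block 6 (110): 2 ones → 1
Block 7 (001): 1 one → 0
Block 8 (000): 0 ones → 0
Block 9 (000): 0 ones → 0
Block 10 (100): 1 one → 0
Block 11 (101): 2 ones → 1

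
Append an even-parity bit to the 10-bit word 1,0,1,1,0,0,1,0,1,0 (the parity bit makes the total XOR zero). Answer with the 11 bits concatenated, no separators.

10110010101

XOR of the 10 data bits: 1⊕0⊕1⊕1⊕0⊕0⊕1⊕0⊕1⊕0 = 1
Parity bit = 1 (so all 11 bits XOR to 0).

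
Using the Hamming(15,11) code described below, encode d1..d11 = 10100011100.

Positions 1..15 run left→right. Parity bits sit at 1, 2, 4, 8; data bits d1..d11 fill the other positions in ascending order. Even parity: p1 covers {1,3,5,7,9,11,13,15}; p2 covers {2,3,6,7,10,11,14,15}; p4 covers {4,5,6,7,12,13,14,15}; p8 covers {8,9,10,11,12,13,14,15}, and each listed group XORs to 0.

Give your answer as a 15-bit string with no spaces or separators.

Place data at non-parity positions: p1 p2 1 p4 0 1 0 p8 0 0 1 1 1 0 0
p1 (pos 1,3,5,7,9,11,13,15): XOR of data positions = 1⊕0⊕0⊕0⊕1⊕1⊕0 = 1
p2 (pos 2,3,6,7,10,11,14,15): XOR of data positions = 1⊕1⊕0⊕0⊕1⊕0⊕0 = 1
p4 (pos 4,5,6,7,12,13,14,15): XOR of data positions = 0⊕1⊕0⊕1⊕1⊕0⊕0 = 1
p8 (pos 8,9,10,11,12,13,14,15): XOR of data positions = 0⊕0⊕1⊕1⊕1⊕0⊕0 = 1
Codeword: 111101010011100

111101010011100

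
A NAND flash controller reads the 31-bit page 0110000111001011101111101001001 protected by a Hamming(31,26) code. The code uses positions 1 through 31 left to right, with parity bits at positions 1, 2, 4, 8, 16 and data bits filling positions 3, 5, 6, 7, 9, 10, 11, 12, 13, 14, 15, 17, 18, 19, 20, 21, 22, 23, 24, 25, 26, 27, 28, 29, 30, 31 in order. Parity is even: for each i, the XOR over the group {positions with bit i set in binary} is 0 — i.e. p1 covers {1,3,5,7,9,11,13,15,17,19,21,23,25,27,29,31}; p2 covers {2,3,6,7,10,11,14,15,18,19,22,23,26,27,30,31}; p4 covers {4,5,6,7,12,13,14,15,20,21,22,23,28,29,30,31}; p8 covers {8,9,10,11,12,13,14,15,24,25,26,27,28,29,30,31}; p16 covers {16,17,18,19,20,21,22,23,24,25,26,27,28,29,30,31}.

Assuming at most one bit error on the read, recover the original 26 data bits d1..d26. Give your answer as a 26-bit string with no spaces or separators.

10001100101101111101001001

s1 (pos 1,3,5,7,9,11,13,15,17,19,21,23,25,27,29,31): 0⊕1⊕0⊕0⊕1⊕0⊕1⊕1⊕1⊕1⊕1⊕1⊕1⊕0⊕0⊕1 = 0
s2 (pos 2,3,6,7,10,11,14,15,18,19,22,23,26,27,30,31): 1⊕1⊕0⊕0⊕1⊕0⊕0⊕1⊕0⊕1⊕1⊕1⊕0⊕0⊕0⊕1 = 0
s4 (pos 4,5,6,7,12,13,14,15,20,21,22,23,28,29,30,31): 0⊕0⊕0⊕0⊕0⊕1⊕0⊕1⊕1⊕1⊕1⊕1⊕1⊕0⊕0⊕1 = 0
s8 (pos 8,9,10,11,12,13,14,15,24,25,26,27,28,29,30,31): 1⊕1⊕1⊕0⊕0⊕1⊕0⊕1⊕0⊕1⊕0⊕0⊕1⊕0⊕0⊕1 = 0
s16 (pos 16,17,18,19,20,21,22,23,24,25,26,27,28,29,30,31): 1⊕1⊕0⊕1⊕1⊕1⊕1⊕1⊕0⊕1⊕0⊕0⊕1⊕0⊕0⊕1 = 0
Syndrome s16…s1 = 00000 → no error.
Read data bits from positions 3,5,6,7,9,10,11,12,13,14,15,17,18,19,20,21,22,23,24,25,26,27,28,29,30,31: 10001100101101111101001001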